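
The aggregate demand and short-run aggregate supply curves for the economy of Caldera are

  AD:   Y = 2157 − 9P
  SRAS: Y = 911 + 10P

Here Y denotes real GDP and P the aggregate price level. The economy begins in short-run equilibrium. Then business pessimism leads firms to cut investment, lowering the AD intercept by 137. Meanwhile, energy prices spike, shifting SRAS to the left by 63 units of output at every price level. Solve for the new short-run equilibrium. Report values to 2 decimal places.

After both shocks: AD is Y = 2020 − 9P and SRAS is Y = 848 + 10P.
Setting them equal: 1172 = 19P, so P = 61.68.
Substituting into AD, Y = 1464.84.

P = 61.68, Y = 1464.84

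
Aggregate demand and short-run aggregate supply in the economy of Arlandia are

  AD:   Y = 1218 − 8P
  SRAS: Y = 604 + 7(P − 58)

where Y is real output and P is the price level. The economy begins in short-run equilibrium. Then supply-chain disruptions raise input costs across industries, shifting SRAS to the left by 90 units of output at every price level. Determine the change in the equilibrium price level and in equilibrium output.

This is a negative supply shock: SRAS shifts left.
New SRAS: Y = 108 + 7P.
Set AD = SRAS: 1218 − 8P = 108 + 7P, so 1110 = 15P and P = 74.
Y = 1218 − 8·74 = 626.
Initially P = 68, Y = 674, so ΔP = +6 and ΔY = -48.

ΔP = +6, ΔY = -48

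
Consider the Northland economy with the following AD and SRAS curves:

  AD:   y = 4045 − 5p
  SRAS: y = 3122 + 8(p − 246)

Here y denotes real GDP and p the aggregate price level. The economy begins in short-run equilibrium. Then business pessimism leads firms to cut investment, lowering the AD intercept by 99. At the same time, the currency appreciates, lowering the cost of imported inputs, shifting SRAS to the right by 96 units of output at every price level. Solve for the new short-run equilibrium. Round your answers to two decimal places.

p = 207.38, y = 2909.08

After both shocks: AD is y = 3946 − 5p and SRAS is y = 1250 + 8p.
Setting them equal: 2696 = 13p, so p = 207.38.
Substituting into AD, y = 2909.08.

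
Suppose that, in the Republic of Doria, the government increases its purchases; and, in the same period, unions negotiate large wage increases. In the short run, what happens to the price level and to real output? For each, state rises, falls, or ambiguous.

Price level: rises; output: ambiguous

The first event is a positive demand shock: AD shifts right, which by itself pushes P up and Y up.
The second is an adverse supply shock: SRAS shifts left, which by itself pushes P up and Y down.
Both shocks push P up, so P rises. The two shocks push Y in opposite directions, so the effect on Y is ambiguous.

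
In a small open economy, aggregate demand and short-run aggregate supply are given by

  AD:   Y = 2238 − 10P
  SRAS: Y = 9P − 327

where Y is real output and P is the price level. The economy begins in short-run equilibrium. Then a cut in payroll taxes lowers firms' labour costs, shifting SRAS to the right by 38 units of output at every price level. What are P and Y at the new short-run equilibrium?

P = 133, Y = 908

This is a positive supply shock: SRAS shifts right.
New SRAS: Y = 9P − 289.
Set AD = SRAS: 2238 − 10P = 9P − 289, so 2527 = 19P and P = 133.
Y = 2238 − 10·133 = 908.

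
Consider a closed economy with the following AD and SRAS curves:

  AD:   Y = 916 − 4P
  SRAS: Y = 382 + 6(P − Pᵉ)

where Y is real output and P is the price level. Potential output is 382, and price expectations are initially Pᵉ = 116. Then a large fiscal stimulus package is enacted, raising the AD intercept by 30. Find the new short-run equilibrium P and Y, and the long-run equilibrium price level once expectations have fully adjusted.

AD shifts right: new AD is Y = 946 − 4P. With Pᵉ = 116, SRAS is Y = 6P − 314.
Short run: 946 − 4P = 6P − 314 gives 1260 = 10P, so P = 126 and Y = 946 − 4·126 = 442.
Y = 442 is above potential 382; expectations adjust and SRAS shifts left until Y = 382.
Long run: on the new AD curve, 382 = 946 − 4P gives P = 141.

Short run: P = 126, Y = 442. Long run: P = 141.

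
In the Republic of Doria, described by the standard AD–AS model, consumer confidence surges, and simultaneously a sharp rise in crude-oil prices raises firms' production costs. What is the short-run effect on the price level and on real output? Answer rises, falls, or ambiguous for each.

Price level: rises; output: ambiguous

The first event is a positive demand shock: AD shifts right, which by itself pushes P up and Y up.
The second is an adverse supply shock: SRAS shifts left, which by itself pushes P up and Y down.
Both shocks push P up, so P rises. The two shocks push Y in opposite directions, so the effect on Y is ambiguous.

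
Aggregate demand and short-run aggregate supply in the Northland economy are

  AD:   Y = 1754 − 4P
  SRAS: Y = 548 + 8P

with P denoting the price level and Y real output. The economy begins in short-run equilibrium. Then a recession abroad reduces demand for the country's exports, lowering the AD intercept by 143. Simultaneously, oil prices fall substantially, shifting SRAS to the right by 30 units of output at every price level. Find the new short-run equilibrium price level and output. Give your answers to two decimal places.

After both shocks: AD is Y = 1611 − 4P and SRAS is Y = 578 + 8P.
Setting them equal: 1033 = 12P, so P = 86.08.
Substituting into AD, Y = 1266.67.

P = 86.08, Y = 1266.67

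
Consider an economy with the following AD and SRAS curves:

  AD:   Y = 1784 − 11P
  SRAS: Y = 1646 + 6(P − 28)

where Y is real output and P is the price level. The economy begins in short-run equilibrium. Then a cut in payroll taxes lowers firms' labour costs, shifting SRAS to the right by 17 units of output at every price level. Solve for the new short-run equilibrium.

P = 17, Y = 1597

This is a positive supply shock: SRAS shifts right.
New SRAS: Y = 1495 + 6P.
Set AD = SRAS: 1784 − 11P = 1495 + 6P, so 289 = 17P and P = 17.
Y = 1784 − 11·17 = 1597.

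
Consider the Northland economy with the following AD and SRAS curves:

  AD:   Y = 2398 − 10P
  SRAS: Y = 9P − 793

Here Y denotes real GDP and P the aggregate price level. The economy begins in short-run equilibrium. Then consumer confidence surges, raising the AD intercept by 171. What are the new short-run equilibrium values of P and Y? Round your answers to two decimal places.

P = 176.95, Y = 799.53

This is a positive demand shock: AD shifts right.
New AD: Y = 2569 − 10P.
Set AD = SRAS: 2569 − 10P = 9P − 793, so 3362 = 19P and P = 176.95.
Substituting into AD, Y = 799.53.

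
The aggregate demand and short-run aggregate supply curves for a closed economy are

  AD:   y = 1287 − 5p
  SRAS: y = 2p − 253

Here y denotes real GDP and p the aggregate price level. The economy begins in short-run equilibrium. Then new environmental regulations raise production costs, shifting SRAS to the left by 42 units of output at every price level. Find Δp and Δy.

This is a negative supply shock: SRAS shifts left.
New SRAS: y = 2p − 295.
Set AD = SRAS: 1287 − 5p = 2p − 295, so 1582 = 7p and p = 226.
y = 1287 − 5·226 = 157.
Initially p = 220, y = 187, so Δp = +6 and Δy = -30.

Δp = +6, Δy = -30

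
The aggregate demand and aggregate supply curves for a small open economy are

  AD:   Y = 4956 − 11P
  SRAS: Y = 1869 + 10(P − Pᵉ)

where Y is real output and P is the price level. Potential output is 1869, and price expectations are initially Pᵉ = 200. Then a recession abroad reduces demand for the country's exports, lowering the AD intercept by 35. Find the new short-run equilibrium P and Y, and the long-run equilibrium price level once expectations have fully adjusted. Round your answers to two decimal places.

AD shifts left: new AD is Y = 4921 − 11P. With Pᵉ = 200, SRAS is Y = 10P − 131.
Short run: 4921 − 11P = 10P − 131 gives 5052 = 21P, so P = 240.57 and Y = 4921 − 11P = 2274.71.
Y = 2274.71 is above potential 1869; expectations adjust and SRAS shifts left until Y = 1869.
Long run: on the new AD curve, 1869 = 4921 − 11P gives P = 277.45.

Short run: P = 240.57, Y = 2274.71. Long run: P = 277.45.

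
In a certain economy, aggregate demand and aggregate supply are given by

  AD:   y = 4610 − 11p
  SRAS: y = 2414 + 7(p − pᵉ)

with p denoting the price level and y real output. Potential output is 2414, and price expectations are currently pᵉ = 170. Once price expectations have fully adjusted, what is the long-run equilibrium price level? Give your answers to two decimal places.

Short run: with pᵉ = 170, SRAS is y = 1224 + 7p. Setting AD = SRAS gives 3386 = 18p, so p = 188.11 and y = 4610 − 11p = 2540.78.
Output 2540.78 is above potential 2414, so over time expected prices rise and SRAS shifts left until y returns to 2414.
Long run: y = 2414 on the AD curve gives 2414 = 4610 − 11p, so p = 199.64.

Long-run p = 199.64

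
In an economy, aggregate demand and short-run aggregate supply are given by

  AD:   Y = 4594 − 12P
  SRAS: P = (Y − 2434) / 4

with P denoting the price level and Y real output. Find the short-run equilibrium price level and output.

Rearrange SRAS to Y = 2434 + 4P.
Set AD = SRAS: 4594 − 12P = 2434 + 4P, so 2160 = 16P and P = 135.
Then Y = 4594 − 12·135 = 2974.

P = 135, Y = 2974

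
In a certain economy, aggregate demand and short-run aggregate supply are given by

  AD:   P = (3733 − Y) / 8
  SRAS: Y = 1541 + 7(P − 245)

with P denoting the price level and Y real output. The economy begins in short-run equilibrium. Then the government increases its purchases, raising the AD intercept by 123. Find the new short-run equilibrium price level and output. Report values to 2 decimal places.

This is a positive demand shock: AD shifts right.
New AD: Y = 3856 − 8P.
SRAS can be written Y = 7P − 174.
Set AD = SRAS: 3856 − 8P = 7P − 174, so 4030 = 15P and P = 268.67.
Substituting into AD, Y = 1706.67.

P = 268.67, Y = 1706.67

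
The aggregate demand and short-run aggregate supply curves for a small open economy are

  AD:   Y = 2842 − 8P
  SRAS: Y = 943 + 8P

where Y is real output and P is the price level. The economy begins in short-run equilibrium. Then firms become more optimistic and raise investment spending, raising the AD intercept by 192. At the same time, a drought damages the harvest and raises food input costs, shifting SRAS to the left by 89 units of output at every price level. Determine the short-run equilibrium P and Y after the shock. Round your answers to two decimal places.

After both shocks: AD is Y = 3034 − 8P and SRAS is Y = 854 + 8P.
Setting them equal: 2180 = 16P, so P = 136.25.
Substituting into AD, Y = 1944.00.

P = 136.25, Y = 1944.00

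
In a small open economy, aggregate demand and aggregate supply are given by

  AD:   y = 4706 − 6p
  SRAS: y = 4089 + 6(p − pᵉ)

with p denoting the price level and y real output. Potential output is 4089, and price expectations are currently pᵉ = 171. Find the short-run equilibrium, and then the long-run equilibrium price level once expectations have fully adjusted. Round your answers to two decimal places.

Short run: p = 136.92, y = 3884.50. Long run: p = 102.83.

Short run: with pᵉ = 171, SRAS is y = 3063 + 6p. Setting AD = SRAS gives 1643 = 12p, so p = 136.92 and y = 4706 − 6p = 3884.50.
Output 3884.50 is below potential 4089, so over time expected prices fall and SRAS shifts right until y returns to 4089.
Long run: y = 4089 on the AD curve gives 4089 = 4706 − 6p, so p = 102.83.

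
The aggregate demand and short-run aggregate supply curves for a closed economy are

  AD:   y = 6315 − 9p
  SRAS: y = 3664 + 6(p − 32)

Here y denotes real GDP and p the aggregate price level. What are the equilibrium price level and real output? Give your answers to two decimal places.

Write SRAS as y = 3664 + 6p − 192 = 3472 + 6p.
Set AD = SRAS: 6315 − 9p = 3472 + 6p, so 2843 = 15p and p = 189.53.
Substituting into AD, y = 6315 − 9p = 4609.20.

p = 189.53, y = 4609.20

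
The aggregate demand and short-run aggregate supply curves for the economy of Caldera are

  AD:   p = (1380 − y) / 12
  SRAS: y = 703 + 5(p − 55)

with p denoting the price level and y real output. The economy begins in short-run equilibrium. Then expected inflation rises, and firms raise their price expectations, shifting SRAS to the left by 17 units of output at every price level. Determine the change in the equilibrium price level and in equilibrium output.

Δp = +1, Δy = -12

This is a negative supply shock: SRAS shifts left.
New SRAS: y = 411 + 5p.
Set AD = SRAS: 1380 − 12p = 411 + 5p, so 969 = 17p and p = 57.
y = 1380 − 12·57 = 696.
Initially p = 56, y = 708, so Δp = +1 and Δy = -12.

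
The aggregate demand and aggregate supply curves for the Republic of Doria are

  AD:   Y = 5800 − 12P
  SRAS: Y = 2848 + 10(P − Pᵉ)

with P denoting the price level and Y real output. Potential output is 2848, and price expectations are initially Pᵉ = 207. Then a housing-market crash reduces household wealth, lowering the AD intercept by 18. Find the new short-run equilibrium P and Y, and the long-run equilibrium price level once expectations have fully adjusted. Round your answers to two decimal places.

Short run: P = 227.45, Y = 3052.55. Long run: P = 244.50.

AD shifts left: new AD is Y = 5782 − 12P. With Pᵉ = 207, SRAS is Y = 778 + 10P.
Short run: 5782 − 12P = 778 + 10P gives 5004 = 22P, so P = 227.45 and Y = 5782 − 12P = 3052.55.
Y = 3052.55 is above potential 2848; expectations adjust and SRAS shifts left until Y = 2848.
Long run: on the new AD curve, 2848 = 5782 − 12P gives P = 244.50.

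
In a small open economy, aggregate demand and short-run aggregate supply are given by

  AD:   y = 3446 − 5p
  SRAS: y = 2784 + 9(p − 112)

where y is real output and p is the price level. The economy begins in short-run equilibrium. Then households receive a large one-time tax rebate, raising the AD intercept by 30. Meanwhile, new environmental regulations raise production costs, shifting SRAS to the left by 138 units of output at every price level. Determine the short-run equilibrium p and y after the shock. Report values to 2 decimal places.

After both shocks: AD is y = 3476 − 5p and SRAS is y = 1638 + 9p.
Setting them equal: 1838 = 14p, so p = 131.29.
Substituting into AD, y = 2819.57.

p = 131.29, y = 2819.57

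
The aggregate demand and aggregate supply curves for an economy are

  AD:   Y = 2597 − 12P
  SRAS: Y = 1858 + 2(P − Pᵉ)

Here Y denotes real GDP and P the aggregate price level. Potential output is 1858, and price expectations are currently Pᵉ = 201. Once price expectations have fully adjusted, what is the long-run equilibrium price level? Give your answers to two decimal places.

Short run: with Pᵉ = 201, SRAS is Y = 1456 + 2P. Setting AD = SRAS gives 1141 = 14P, so P = 81.50 and Y = 2597 − 12P = 1619.00.
Output 1619.00 is below potential 1858, so over time expected prices fall and SRAS shifts right until Y returns to 1858.
Long run: Y = 1858 on the AD curve gives 1858 = 2597 − 12P, so P = 61.58.

Long-run P = 61.58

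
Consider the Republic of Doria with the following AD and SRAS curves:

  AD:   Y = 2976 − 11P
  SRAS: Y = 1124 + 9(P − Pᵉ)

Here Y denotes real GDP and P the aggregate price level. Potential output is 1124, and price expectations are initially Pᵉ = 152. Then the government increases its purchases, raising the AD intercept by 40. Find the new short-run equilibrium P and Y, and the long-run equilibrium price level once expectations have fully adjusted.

Short run: P = 163, Y = 1223. Long run: P = 172.

AD shifts right: new AD is Y = 3016 − 11P. With Pᵉ = 152, SRAS is Y = 9P − 244.
Short run: 3016 − 11P = 9P − 244 gives 3260 = 20P, so P = 163 and Y = 3016 − 11·163 = 1223.
Y = 1223 is above potential 1124; expectations adjust and SRAS shifts left until Y = 1124.
Long run: on the new AD curve, 1124 = 3016 − 11P gives P = 172.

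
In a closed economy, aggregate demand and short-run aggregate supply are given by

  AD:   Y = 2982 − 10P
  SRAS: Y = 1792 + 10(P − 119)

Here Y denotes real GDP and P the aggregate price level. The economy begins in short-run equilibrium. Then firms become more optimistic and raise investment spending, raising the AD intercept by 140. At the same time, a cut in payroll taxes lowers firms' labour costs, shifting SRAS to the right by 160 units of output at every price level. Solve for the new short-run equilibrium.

P = 118, Y = 1942

After both shocks: AD is Y = 3122 − 10P and SRAS is Y = 762 + 10P.
Setting them equal: 2360 = 20P, so P = 118.
Y = 3122 − 10·118 = 1942.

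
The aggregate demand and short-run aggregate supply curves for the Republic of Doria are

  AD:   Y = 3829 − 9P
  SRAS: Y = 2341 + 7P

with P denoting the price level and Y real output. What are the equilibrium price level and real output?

P = 93, Y = 2992

Set AD = SRAS: 3829 − 9P = 2341 + 7P, so 1488 = 16P and P = 93.
Then Y = 3829 − 9·93 = 2992.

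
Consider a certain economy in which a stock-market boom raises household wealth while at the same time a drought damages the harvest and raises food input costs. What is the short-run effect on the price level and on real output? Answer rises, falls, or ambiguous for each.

Price level: rises; output: ambiguous

The first event is a positive demand shock: AD shifts right, which by itself pushes P up and Y up.
The second is an adverse supply shock: SRAS shifts left, which by itself pushes P up and Y down.
Both shocks push P up, so P rises. The two shocks push Y in opposite directions, so the effect on Y is ambiguous.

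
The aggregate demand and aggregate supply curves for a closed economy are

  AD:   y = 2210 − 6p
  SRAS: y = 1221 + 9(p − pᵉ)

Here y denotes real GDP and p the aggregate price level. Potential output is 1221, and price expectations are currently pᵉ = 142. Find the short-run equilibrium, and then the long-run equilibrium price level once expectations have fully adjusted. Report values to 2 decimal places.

Short run: with pᵉ = 142, SRAS is y = 9p − 57. Setting AD = SRAS gives 2267 = 15p, so p = 151.13 and y = 2210 − 6p = 1303.20.
Output 1303.20 is above potential 1221, so over time expected prices rise and SRAS shifts left until y returns to 1221.
Long run: y = 1221 on the AD curve gives 1221 = 2210 − 6p, so p = 164.83.

Short run: p = 151.13, y = 1303.20. Long run: p = 164.83.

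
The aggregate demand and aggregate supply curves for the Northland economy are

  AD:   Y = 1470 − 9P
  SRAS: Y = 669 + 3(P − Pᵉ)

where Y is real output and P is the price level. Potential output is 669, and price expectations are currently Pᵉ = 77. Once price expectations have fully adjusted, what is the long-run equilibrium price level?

Short run: with Pᵉ = 77, SRAS is Y = 438 + 3P. Setting AD = SRAS gives 1032 = 12P, so P = 86 and Y = 1470 − 9·86 = 696.
Output 696 is above potential 669, so over time expected prices rise and SRAS shifts left until Y returns to 669.
Long run: Y = 669 on the AD curve gives 669 = 1470 − 9P, so P = 89.

Long-run P = 89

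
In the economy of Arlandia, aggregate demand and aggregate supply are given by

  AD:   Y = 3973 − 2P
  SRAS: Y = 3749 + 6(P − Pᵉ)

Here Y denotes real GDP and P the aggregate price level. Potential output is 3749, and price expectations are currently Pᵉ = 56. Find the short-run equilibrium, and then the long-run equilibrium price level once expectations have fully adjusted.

Short run: P = 70, Y = 3833. Long run: P = 112.

Short run: with Pᵉ = 56, SRAS is Y = 3413 + 6P. Setting AD = SRAS gives 560 = 8P, so P = 70 and Y = 3973 − 2·70 = 3833.
Output 3833 is above potential 3749, so over time expected prices rise and SRAS shifts left until Y returns to 3749.
Long run: Y = 3749 on the AD curve gives 3749 = 3973 − 2P, so P = 112.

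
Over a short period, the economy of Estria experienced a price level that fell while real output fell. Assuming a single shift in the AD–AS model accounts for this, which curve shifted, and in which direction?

P fell and Y fell. An AD shift moves P and Y in the same direction; an SRAS shift moves them in opposite directions.
Here P and Y moved in the same direction, so the AD curve shifted.
Since Y fell, AD shifted left.

AD shifted left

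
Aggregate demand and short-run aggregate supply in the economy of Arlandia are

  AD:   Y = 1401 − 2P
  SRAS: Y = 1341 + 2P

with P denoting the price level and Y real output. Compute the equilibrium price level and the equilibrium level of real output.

P = 15, Y = 1371

Set AD = SRAS: 1401 − 2P = 1341 + 2P, so 60 = 4P and P = 15.
Then Y = 1401 − 2·15 = 1371.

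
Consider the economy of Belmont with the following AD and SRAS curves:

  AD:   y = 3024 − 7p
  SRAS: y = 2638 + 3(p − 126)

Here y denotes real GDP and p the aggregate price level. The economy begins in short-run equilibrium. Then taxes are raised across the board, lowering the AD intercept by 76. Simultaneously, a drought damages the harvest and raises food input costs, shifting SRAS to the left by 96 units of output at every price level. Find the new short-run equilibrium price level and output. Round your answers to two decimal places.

After both shocks: AD is y = 2948 − 7p and SRAS is y = 2164 + 3p.
Setting them equal: 784 = 10p, so p = 78.40.
Substituting into AD, y = 2399.20.

p = 78.40, y = 2399.20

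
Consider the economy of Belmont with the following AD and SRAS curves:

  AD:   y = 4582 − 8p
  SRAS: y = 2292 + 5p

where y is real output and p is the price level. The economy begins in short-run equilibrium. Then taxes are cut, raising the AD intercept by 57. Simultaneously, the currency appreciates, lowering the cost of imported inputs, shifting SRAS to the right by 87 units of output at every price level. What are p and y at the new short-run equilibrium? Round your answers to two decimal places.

After both shocks: AD is y = 4639 − 8p and SRAS is y = 2379 + 5p.
Setting them equal: 2260 = 13p, so p = 173.85.
Substituting into AD, y = 3248.23.

p = 173.85, y = 3248.23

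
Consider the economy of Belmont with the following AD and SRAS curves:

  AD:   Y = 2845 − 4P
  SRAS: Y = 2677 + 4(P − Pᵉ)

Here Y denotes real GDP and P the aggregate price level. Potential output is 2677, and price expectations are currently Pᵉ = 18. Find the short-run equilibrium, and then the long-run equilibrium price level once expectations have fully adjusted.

Short run: with Pᵉ = 18, SRAS is Y = 2605 + 4P. Setting AD = SRAS gives 240 = 8P, so P = 30 and Y = 2845 − 4·30 = 2725.
Output 2725 is above potential 2677, so over time expected prices rise and SRAS shifts left until Y returns to 2677.
Long run: Y = 2677 on the AD curve gives 2677 = 2845 − 4P, so P = 42.

Short run: P = 30, Y = 2725. Long run: P = 42.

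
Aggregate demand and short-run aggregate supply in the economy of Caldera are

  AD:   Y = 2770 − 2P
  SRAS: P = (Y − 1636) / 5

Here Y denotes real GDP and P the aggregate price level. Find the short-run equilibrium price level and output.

Rearrange SRAS to Y = 1636 + 5P.
Set AD = SRAS: 2770 − 2P = 1636 + 5P, so 1134 = 7P and P = 162.
Then Y = 2770 − 2·162 = 2446.

P = 162, Y = 2446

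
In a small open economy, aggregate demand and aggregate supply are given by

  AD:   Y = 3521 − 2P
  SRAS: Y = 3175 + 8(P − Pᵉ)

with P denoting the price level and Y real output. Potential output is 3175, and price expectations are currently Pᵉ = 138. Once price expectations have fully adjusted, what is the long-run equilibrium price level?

Short run: with Pᵉ = 138, SRAS is Y = 2071 + 8P. Setting AD = SRAS gives 1450 = 10P, so P = 145 and Y = 3521 − 2·145 = 3231.
Output 3231 is above potential 3175, so over time expected prices rise and SRAS shifts left until Y returns to 3175.
Long run: Y = 3175 on the AD curve gives 3175 = 3521 − 2P, so P = 173.

Long-run P = 173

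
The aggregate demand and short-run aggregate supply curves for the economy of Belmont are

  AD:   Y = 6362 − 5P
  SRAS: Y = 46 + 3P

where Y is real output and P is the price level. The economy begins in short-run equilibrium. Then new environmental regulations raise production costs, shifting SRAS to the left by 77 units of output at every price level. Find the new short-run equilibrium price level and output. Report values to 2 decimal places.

This is a negative supply shock: SRAS shifts left.
New SRAS: Y = 3P − 31.
Set AD = SRAS: 6362 − 5P = 3P − 31, so 6393 = 8P and P = 799.13.
Substituting into AD, Y = 2366.38.

P = 799.13, Y = 2366.38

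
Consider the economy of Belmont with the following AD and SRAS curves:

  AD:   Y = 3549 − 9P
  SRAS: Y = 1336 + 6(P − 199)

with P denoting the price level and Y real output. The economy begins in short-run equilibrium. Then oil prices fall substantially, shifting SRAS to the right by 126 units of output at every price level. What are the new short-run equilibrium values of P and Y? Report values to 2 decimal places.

This is a positive supply shock: SRAS shifts right.
New SRAS: Y = 268 + 6P.
Set AD = SRAS: 3549 − 9P = 268 + 6P, so 3281 = 15P and P = 218.73.
Substituting into AD, Y = 1580.40.

P = 218.73, Y = 1580.40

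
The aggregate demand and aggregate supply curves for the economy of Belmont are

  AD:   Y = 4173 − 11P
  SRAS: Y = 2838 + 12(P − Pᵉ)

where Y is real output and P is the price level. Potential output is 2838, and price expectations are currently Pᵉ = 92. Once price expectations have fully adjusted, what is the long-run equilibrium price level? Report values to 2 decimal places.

Short run: with Pᵉ = 92, SRAS is Y = 1734 + 12P. Setting AD = SRAS gives 2439 = 23P, so P = 106.04 and Y = 4173 − 11P = 3006.52.
Output 3006.52 is above potential 2838, so over time expected prices rise and SRAS shifts left until Y returns to 2838.
Long run: Y = 2838 on the AD curve gives 2838 = 4173 − 11P, so P = 121.36.

Long-run P = 121.36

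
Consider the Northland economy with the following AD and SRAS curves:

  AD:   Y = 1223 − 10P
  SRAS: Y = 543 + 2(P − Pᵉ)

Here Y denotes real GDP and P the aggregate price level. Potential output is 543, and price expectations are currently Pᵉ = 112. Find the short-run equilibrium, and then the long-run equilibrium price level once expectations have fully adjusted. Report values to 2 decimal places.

Short run: with Pᵉ = 112, SRAS is Y = 319 + 2P. Setting AD = SRAS gives 904 = 12P, so P = 75.33 and Y = 1223 − 10P = 469.67.
Output 469.67 is below potential 543, so over time expected prices fall and SRAS shifts right until Y returns to 543.
Long run: Y = 543 on the AD curve gives 543 = 1223 − 10P, so P = 68.00.

Short run: P = 75.33, Y = 469.67. Long run: P = 68.00.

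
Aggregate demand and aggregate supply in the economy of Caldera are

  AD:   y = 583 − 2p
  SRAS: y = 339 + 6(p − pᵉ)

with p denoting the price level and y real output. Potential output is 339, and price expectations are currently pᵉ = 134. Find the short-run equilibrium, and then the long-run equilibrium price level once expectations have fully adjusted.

Short run: with pᵉ = 134, SRAS is y = 6p − 465. Setting AD = SRAS gives 1048 = 8p, so p = 131 and y = 583 − 2·131 = 321.
Output 321 is below potential 339, so over time expected prices fall and SRAS shifts right until y returns to 339.
Long run: y = 339 on the AD curve gives 339 = 583 − 2p, so p = 122.

Short run: p = 131, y = 321. Long run: p = 122.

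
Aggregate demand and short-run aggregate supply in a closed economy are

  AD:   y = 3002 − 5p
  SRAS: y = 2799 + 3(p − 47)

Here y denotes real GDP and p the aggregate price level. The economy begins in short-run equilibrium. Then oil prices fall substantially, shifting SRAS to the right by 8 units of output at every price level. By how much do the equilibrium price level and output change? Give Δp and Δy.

Δp = -1, Δy = +5

This is a positive supply shock: SRAS shifts right.
New SRAS: y = 2666 + 3p.
Set AD = SRAS: 3002 − 5p = 2666 + 3p, so 336 = 8p and p = 42.
y = 3002 − 5·42 = 2792.
Initially p = 43, y = 2787, so Δp = -1 and Δy = +5.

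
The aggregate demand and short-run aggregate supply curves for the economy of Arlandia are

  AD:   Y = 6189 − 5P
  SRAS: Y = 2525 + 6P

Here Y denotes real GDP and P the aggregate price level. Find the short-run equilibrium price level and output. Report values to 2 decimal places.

P = 333.09, Y = 4523.55

Set AD = SRAS: 6189 − 5P = 2525 + 6P, so 3664 = 11P and P = 333.09.
Substituting into AD, Y = 6189 − 5P = 4523.55.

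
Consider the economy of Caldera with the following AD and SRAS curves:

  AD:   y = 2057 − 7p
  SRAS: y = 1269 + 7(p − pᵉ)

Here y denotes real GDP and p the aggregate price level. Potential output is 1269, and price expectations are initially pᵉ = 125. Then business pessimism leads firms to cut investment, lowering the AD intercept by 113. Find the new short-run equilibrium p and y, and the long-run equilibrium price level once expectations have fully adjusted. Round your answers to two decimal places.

AD shifts left: new AD is y = 1944 − 7p. With pᵉ = 125, SRAS is y = 394 + 7p.
Short run: 1944 − 7p = 394 + 7p gives 1550 = 14p, so p = 110.71 and y = 1944 − 7p = 1169.00.
y = 1169.00 is below potential 1269; expectations adjust and SRAS shifts right until y = 1269.
Long run: on the new AD curve, 1269 = 1944 − 7p gives p = 96.43.

Short run: p = 110.71, y = 1169.00. Long run: p = 96.43.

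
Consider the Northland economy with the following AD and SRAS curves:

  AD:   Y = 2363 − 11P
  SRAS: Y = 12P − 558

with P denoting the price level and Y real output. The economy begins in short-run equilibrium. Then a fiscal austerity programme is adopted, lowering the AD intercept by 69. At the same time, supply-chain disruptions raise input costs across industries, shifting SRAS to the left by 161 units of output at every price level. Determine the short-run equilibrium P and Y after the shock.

P = 131, Y = 853

After both shocks: AD is Y = 2294 − 11P and SRAS is Y = 12P − 719.
Setting them equal: 3013 = 23P, so P = 131.
Y = 2294 − 11·131 = 853.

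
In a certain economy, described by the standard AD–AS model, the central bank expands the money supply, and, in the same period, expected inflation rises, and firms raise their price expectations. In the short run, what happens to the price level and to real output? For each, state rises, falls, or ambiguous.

The first event is a positive demand shock: AD shifts right, which by itself pushes P up and Y up.
The second is an adverse supply shock: SRAS shifts left, which by itself pushes P up and Y down.
Both shocks push P up, so P rises. The two shocks push Y in opposite directions, so the effect on Y is ambiguous.

Price level: rises; output: ambiguous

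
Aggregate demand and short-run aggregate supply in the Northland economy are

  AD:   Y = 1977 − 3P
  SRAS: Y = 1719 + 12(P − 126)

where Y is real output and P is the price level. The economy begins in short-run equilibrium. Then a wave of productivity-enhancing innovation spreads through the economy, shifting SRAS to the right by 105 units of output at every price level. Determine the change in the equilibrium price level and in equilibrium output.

ΔP = -7, ΔY = +21

This is a positive supply shock: SRAS shifts right.
New SRAS: Y = 312 + 12P.
Set AD = SRAS: 1977 − 3P = 312 + 12P, so 1665 = 15P and P = 111.
Y = 1977 − 3·111 = 1644.
Initially P = 118, Y = 1623, so ΔP = -7 and ΔY = +21.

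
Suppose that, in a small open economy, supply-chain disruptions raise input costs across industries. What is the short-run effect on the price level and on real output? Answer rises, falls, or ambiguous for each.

This is an adverse supply shock: SRAS shifts left.
Moving along the downward-sloping AD curve, P rises and Y falls.

Price level: rises; output: falls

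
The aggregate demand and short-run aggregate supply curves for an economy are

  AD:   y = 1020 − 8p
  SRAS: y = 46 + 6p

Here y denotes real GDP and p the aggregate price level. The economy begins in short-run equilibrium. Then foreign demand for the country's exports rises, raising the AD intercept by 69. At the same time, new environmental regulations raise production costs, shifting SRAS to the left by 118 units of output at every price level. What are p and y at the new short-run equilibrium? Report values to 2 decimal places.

p = 82.93, y = 425.57

After both shocks: AD is y = 1089 − 8p and SRAS is y = 6p − 72.
Setting them equal: 1161 = 14p, so p = 82.93.
Substituting into AD, y = 425.57.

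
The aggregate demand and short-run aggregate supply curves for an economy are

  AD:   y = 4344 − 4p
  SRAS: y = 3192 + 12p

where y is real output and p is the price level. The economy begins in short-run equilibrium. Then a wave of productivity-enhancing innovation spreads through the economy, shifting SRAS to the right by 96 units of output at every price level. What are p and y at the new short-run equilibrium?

p = 66, y = 4080

This is a positive supply shock: SRAS shifts right.
New SRAS: y = 3288 + 12p.
Set AD = SRAS: 4344 − 4p = 3288 + 12p, so 1056 = 16p and p = 66.
y = 4344 − 4·66 = 4080.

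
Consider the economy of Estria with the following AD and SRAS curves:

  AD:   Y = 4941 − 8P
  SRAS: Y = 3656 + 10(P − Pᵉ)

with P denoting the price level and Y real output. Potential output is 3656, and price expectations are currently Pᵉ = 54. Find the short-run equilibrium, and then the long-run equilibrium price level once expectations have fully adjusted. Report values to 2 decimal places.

Short run: P = 101.39, Y = 4129.89. Long run: P = 160.63.

Short run: with Pᵉ = 54, SRAS is Y = 3116 + 10P. Setting AD = SRAS gives 1825 = 18P, so P = 101.39 and Y = 4941 − 8P = 4129.89.
Output 4129.89 is above potential 3656, so over time expected prices rise and SRAS shifts left until Y returns to 3656.
Long run: Y = 3656 on the AD curve gives 3656 = 4941 − 8P, so P = 160.63.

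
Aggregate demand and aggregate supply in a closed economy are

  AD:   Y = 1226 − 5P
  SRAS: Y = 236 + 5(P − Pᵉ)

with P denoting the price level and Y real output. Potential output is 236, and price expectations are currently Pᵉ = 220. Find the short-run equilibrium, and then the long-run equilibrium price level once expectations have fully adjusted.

Short run: with Pᵉ = 220, SRAS is Y = 5P − 864. Setting AD = SRAS gives 2090 = 10P, so P = 209 and Y = 1226 − 5·209 = 181.
Output 181 is below potential 236, so over time expected prices fall and SRAS shifts right until Y returns to 236.
Long run: Y = 236 on the AD curve gives 236 = 1226 − 5P, so P = 198.

Short run: P = 209, Y = 181. Long run: P = 198.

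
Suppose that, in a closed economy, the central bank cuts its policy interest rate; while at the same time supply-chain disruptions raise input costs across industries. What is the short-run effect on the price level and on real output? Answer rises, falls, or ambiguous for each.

The first event is a positive demand shock: AD shifts right, which by itself pushes P up and Y up.
The second is an adverse supply shock: SRAS shifts left, which by itself pushes P up and Y down.
Both shocks push P up, so P rises. The two shocks push Y in opposite directions, so the effect on Y is ambiguous.

Price level: rises; output: ambiguous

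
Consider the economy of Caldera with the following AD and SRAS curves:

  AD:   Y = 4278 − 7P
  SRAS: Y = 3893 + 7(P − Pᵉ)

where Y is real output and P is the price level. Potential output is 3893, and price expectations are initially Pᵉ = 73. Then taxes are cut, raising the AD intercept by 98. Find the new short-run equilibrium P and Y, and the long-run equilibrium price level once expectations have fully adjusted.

Short run: P = 71, Y = 3879. Long run: P = 69.

AD shifts right: new AD is Y = 4376 − 7P. With Pᵉ = 73, SRAS is Y = 3382 + 7P.
Short run: 4376 − 7P = 3382 + 7P gives 994 = 14P, so P = 71 and Y = 4376 − 7·71 = 3879.
Y = 3879 is below potential 3893; expectations adjust and SRAS shifts right until Y = 3893.
Long run: on the new AD curve, 3893 = 4376 − 7P gives P = 69.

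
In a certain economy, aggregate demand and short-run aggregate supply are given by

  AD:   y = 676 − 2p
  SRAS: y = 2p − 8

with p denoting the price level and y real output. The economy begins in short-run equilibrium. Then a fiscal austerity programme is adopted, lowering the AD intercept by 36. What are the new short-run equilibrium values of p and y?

This is a negative demand shock: AD shifts left.
New AD: y = 640 − 2p.
Set AD = SRAS: 640 − 2p = 2p − 8, so 648 = 4p and p = 162.
y = 640 − 2·162 = 316.

p = 162, y = 316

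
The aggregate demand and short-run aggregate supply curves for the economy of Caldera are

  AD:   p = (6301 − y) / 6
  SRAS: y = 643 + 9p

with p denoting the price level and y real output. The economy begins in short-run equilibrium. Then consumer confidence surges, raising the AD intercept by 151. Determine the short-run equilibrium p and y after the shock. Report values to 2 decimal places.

This is a positive demand shock: AD shifts right.
New AD: y = 6452 − 6p.
Set AD = SRAS: 6452 − 6p = 643 + 9p, so 5809 = 15p and p = 387.27.
Substituting into AD, y = 4128.40.

p = 387.27, y = 4128.40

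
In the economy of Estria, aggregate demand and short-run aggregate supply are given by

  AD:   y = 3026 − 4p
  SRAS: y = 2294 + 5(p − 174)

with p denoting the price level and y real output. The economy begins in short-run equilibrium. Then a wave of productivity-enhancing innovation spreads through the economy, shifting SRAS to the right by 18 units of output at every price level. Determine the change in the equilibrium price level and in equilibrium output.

This is a positive supply shock: SRAS shifts right.
New SRAS: y = 1442 + 5p.
Set AD = SRAS: 3026 − 4p = 1442 + 5p, so 1584 = 9p and p = 176.
y = 3026 − 4·176 = 2322.
Initially p = 178, y = 2314, so Δp = -2 and Δy = +8.

Δp = -2, Δy = +8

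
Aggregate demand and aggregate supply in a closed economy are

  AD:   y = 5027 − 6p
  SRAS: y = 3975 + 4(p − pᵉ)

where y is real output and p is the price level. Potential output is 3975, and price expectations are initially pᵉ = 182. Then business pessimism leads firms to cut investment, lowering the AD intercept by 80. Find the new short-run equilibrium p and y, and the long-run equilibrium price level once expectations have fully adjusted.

Short run: p = 170, y = 3927. Long run: p = 162.

AD shifts left: new AD is y = 4947 − 6p. With pᵉ = 182, SRAS is y = 3247 + 4p.
Short run: 4947 − 6p = 3247 + 4p gives 1700 = 10p, so p = 170 and y = 4947 − 6·170 = 3927.
y = 3927 is below potential 3975; expectations adjust and SRAS shifts right until y = 3975.
Long run: on the new AD curve, 3975 = 4947 − 6p gives p = 162.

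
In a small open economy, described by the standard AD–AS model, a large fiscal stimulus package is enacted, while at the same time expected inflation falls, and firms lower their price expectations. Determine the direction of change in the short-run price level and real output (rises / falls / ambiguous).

The first event is a positive demand shock: AD shifts right, which by itself pushes P up and Y up.
The second is a favourable supply shock: SRAS shifts right, which by itself pushes P down and Y up.
The two shocks push P in opposite directions, so the effect on P is ambiguous. Both shocks push Y up, so Y rises.

Price level: ambiguous; output: rises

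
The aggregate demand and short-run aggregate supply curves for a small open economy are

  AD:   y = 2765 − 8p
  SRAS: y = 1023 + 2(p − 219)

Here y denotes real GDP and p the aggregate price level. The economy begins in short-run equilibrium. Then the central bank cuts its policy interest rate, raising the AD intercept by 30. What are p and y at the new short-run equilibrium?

p = 221, y = 1027

This is a positive demand shock: AD shifts right.
New AD: y = 2795 − 8p.
SRAS can be written y = 585 + 2p.
Set AD = SRAS: 2795 − 8p = 585 + 2p, so 2210 = 10p and p = 221.
y = 2795 − 8·221 = 1027.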